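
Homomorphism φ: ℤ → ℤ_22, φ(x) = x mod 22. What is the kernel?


Kernel = preimage of identity
ker(φ) = {x ∈ ℤ : x ≡ 0 (mod 22)} = 22ℤ = {0, ±22, ±44, ...}

ker(φ) = 22ℤ


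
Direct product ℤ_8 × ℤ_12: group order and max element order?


|ℤ_8 × ℤ_12| = 8 × 12 = 96
Max element order = lcm(8,12) = 24
Cyclic? No (gcd=4)

|ℤ_8×ℤ_12| = 96, max element order = 24


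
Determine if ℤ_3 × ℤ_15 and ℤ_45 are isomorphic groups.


Comparing ℤ_3 × ℤ_15 and ℤ_45:
gcd(3,15) = 3 ≠ 1. Max element order in ℤ_3×ℤ_15 is lcm(3,15) = 15 < 45, so it has no element of order 45

No, ℤ_3 × ℤ_15 ≇ ℤ_45


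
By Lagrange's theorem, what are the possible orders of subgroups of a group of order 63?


Lagrange's theorem: |H| divides |G|
|G| = 63
Divisors of 63: 1, 3, 7, 9, 21, 63

Possible subgroup orders: {1, 3, 7, 9, 21, 63}


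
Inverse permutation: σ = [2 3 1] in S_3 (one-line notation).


To find σ⁻¹, swap domain and range:
σ(1) = 2 → σ⁻¹(2) = 1
σ(2) = 3 → σ⁻¹(3) = 2
σ(3) = 1 → σ⁻¹(1) = 3

σ⁻¹ = [3 1 2]


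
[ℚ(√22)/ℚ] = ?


√22 has minimal polynomial x² - 22 (irreducible over ℚ since 22 is squarefree)

[ℚ(√22)/ℚ] = 2


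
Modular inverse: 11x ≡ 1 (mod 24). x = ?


Use the extended Euclidean algorithm to write 1 = 11·s + 24·t; then s mod 24 is the inverse.
Euclidean algorithm:
  11 = 0·24 + 11
  24 = 2·11 + 2
  11 = 5·2 + 1
  2 = 2·1 + 0
gcd(11,24) = 1
Back-substitution gives: 11·(11) + 24·(-5) = 1
So 11⁻¹ ≡ 11 ≡ 11 (mod 24)
Check: 11 × 11 = 121 ≡ 1 (mod 24) ✓

11⁻¹ ≡ 11 (mod 24)


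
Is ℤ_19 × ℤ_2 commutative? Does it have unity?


Direct product ring; commutative with unity (1,1); but (1,0)·(0,1) = (0,0) gives zero divisors, so not an integral domain
Commutative: Yes
Integral domain: No
Has unity: Yes

ℤ_19 × ℤ_2: Commutative=Yes, Unity=Yes


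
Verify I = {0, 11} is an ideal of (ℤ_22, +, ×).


Check ideal conditions for I = {0, 11} in ℤ_22:
(1) I is an additive subgroup? Yes
(2) For r ∈ ℤ_22 and a ∈ I: r·a ∈ I? Yes

Yes, I is an ideal of ℤ_22


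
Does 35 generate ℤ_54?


g generates ℤ_n iff gcd(g, n) = 1
gcd(35, 54) = 1
Since gcd = 1, 35 is a generator.

Yes, 35 generates ℤ_54


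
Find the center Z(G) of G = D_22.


Z(G) = {g ∈ G | gx = xg for all x ∈ G}
For even n, Z(D_n) = {e, r^(n/2)}: the 180° rotation r^11 commutes with every reflection and rotation

Z(D_22) = {e, r^11}


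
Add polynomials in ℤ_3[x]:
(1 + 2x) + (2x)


Add coefficients mod 3:
x^0: 1 + 0 = 1 (mod 3)
x^1: 2 + 2 = 1 (mod 3)
Result: 1 + x

f + g = 1 + x


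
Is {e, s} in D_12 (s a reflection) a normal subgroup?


H = {e, s} in D_12 (s a reflection)
r·s·r⁻¹ = sr⁻² ≠ s for n ≥ 3, so {e, s} is not closed under conjugation

No, not a normal subgroup


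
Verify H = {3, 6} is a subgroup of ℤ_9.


Subgroup test for H = {3, 6} in (ℤ_9, +):
(1) 0 ∈ H? No
(2) Closure: for all a,b ∈ H, (a+b) mod 9 ∈ H? No  [counterexample: 3 + 6 = 0 ∉ H]
(3) Inverses: for all a ∈ H, -a mod 9 ∈ H? Yes

No, H is not a subgroup of ℤ_9


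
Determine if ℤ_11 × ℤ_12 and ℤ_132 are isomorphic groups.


Comparing ℤ_11 × ℤ_12 and ℤ_132:
gcd(11,12) = 1, so ℤ_11 × ℤ_12 ≅ ℤ_132 (CRT)

Yes, ℤ_11 × ℤ_12 ≅ ℤ_132


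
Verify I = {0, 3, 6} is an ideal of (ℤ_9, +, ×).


Check ideal conditions for I = {0, 3, 6} in ℤ_9:
(1) I is an additive subgroup? Yes
(2) For r ∈ ℤ_9 and a ∈ I: r·a ∈ I? Yes

Yes, I is an ideal of ℤ_9


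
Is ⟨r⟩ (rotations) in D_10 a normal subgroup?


H = ⟨r⟩ (rotations) in D_10
The rotation subgroup ⟨r⟩ has index 2 in D_10, so it is normal

Yes, normal subgroup


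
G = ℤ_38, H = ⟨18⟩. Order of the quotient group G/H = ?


|⟨18⟩| = n / gcd(18, 38) = 38 / 2 = 19
H is normal (ℤ_38 is abelian).
|G/H| = |G| / |H| = 38 / 19 = 2

|G/H| = 2


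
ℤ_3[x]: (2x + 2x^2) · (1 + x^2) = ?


Expand and collect like terms; reduce coefficients mod 3:
x^0: 0·1 = 0 ≡ 0 (mod 3)
x^1: 0·0 + 2·1 = 2 ≡ 2 (mod 3)
x^2: 0·1 + 2·0 + 2·1 = 2 ≡ 2 (mod 3)
x^3: 2·1 + 2·0 = 2 ≡ 2 (mod 3)
x^4: 2·1 = 2 ≡ 2 (mod 3)
Result: 2x + 2x^2 + 2x^3 + 2x^4

f · g = 2x + 2x^2 + 2x^3 + 2x^4


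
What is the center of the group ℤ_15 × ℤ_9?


Z(G) = {g ∈ G | gx = xg for all x ∈ G}
Direct product of abelian groups is abelian, so Z(G) = G

Z(ℤ_15 × ℤ_9) = ℤ_15 × ℤ_9


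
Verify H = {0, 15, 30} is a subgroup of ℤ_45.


Subgroup test for H = {0, 15, 30} in (ℤ_45, +):
(1) 0 ∈ H? Yes
(2) Closure: for all a,b ∈ H, (a+b) mod 45 ∈ H? Yes
(3) Inverses: for all a ∈ H, -a mod 45 ∈ H? Yes

Yes, H is a subgroup of ℤ_45


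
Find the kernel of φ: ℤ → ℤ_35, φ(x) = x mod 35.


Kernel = preimage of identity
ker(φ) = {x ∈ ℤ : x ≡ 0 (mod 35)} = 35ℤ = {0, ±35, ±70, ...}

ker(φ) = 35ℤ


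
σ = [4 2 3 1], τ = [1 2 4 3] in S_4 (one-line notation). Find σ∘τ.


σ∘τ: apply τ first, then σ
1 →τ 1 →σ 4
2 →τ 2 →σ 2
3 →τ 4 →σ 1
4 →τ 3 →σ 3

σ∘τ = [4 2 1 3]


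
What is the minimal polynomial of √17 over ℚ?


√17 satisfies x² - 17 = 0, irreducible over ℚ since 17 is squarefree

Minimal polynomial: x² - 17


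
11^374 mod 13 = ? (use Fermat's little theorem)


Fermat's little theorem: if p is prime and gcd(a,p)=1, then a^(p-1) ≡ 1 (mod p)
p = 13 is prime, gcd(11,13) = 1
Reduce exponent: 374 mod 12 = 2
So 11^374 ≡ 11^2 (mod 13)
11^2 mod 13 = 4

11^374 ≡ 4 (mod 13)


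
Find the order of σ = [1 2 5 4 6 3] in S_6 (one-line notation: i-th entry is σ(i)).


Cycle decomposition: (3 5 6)
Cycle lengths: 3
Order = lcm(3) = 3

ord(σ) = 3


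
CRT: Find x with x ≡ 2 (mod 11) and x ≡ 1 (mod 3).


m₁ = 11, m₂ = 3, gcd = 1, so CRT applies. M = m₁·m₂ = 33
Let M₁ = M/m₁ = 3, M₂ = M/m₂ = 11
Find y₁ ≡ M₁⁻¹ (mod m₁): 3⁻¹ ≡ 4 (mod 11)
Find y₂ ≡ M₂⁻¹ (mod m₂): 11⁻¹ ≡ 2 (mod 3)
x = a₁·M₁·y₁ + a₂·M₂·y₂ = 2·3·4 + 1·11·2 = 46
Reduce mod 33: x ≡ 13
Check: 13 mod 11 = 2 ✓, 13 mod 3 = 1 ✓

x ≡ 13 (mod 33)


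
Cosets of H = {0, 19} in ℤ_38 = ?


H = {0, 19}, |H| = 2
Number of cosets = |G|/|H| = 38/2 = 19
0 + H = {0, 19}
1 + H = {1, 20}
2 + H = {2, 21}
3 + H = {3, 22}
4 + H = {4, 23}
5 + H = {5, 24}
6 + H = {6, 25}
7 + H = {7, 26}
8 + H = {8, 27}
9 + H = {9, 28}
10 + H = {10, 29}
11 + H = {11, 30}
12 + H = {12, 31}
13 + H = {13, 32}
14 + H = {14, 33}
15 + H = {15, 34}
16 + H = {16, 35}
17 + H = {17, 36}
18 + H = {18, 37}

Cosets: 0+H={0,19}; 1+H={1,20}; 2+H={2,21}; 3+H={3,22}; 4+H={4,23}; 5+H={5,24}; 6+H={6,25}; 7+H={7,26}; 8+H={8,27}; 9+H={9,28}; 10+H={10,29}; 11+H={11,30}; 12+H={12,31}; 13+H={13,32}; 14+H={14,33}; 15+H={15,34}; 16+H={16,35}; 17+H={17,36}; 18+H={18,37}


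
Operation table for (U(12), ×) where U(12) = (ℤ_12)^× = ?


Elements: {1, 5, 7, 11}
Operation: multiplication mod 12
Entry (a, b) = (a × b) mod 12

Cayley table:
   |  1 |  5 |  7 | 11
 1 |  1 |  5 |  7 | 11
 5 |  5 |  1 | 11 |  7
 7 |  7 | 11 |  1 |  5
11 | 11 |  7 |  5 |  1


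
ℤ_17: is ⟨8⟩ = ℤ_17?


g generates ℤ_n iff gcd(g, n) = 1
gcd(8, 17) = 1
Since gcd = 1, 8 is a generator.

Yes, 8 generates ℤ_17


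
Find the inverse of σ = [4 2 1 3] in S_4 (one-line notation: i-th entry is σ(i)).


To find σ⁻¹, swap domain and range:
σ(1) = 4 → σ⁻¹(4) = 1
σ(2) = 2 → σ⁻¹(2) = 2
σ(3) = 1 → σ⁻¹(1) = 3
σ(4) = 3 → σ⁻¹(3) = 4

σ⁻¹ = [3 2 4 1]


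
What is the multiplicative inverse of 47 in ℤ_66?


Use the extended Euclidean algorithm to write 1 = 47·s + 66·t; then s mod 66 is the inverse.
Euclidean algorithm:
  47 = 0·66 + 47
  66 = 1·47 + 19
  47 = 2·19 + 9
  19 = 2·9 + 1
  9 = 9·1 + 0
gcd(47,66) = 1
Back-substitution gives: 47·(-7) + 66·(5) = 1
So 47⁻¹ ≡ -7 ≡ 59 (mod 66)
Check: 47 × 59 = 2773 ≡ 1 (mod 66) ✓

47⁻¹ ≡ 59 (mod 66)


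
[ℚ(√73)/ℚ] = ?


√73 has minimal polynomial x² - 73 (irreducible over ℚ since 73 is squarefree)

[ℚ(√73)/ℚ] = 2


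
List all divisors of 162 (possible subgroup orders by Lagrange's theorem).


Lagrange's theorem: |H| divides |G|
|G| = 162
Divisors of 162: 1, 2, 3, 6, 9, 18, 27, 54, 81, 162

Possible subgroup orders: {1, 2, 3, 6, 9, 18, 27, 54, 81, 162}


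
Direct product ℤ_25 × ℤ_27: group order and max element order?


|ℤ_25 × ℤ_27| = 25 × 27 = 675
Max element order = lcm(25,27) = 675
Cyclic? Yes (gcd=1)

|ℤ_25×ℤ_27| = 675, max element order = 675


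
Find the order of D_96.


|D_n| = 2n (n rotations and n reflections)
|D_96| = 2×96 = 192

|D_96| = 192


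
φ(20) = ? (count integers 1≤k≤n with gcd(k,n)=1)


φ(n) = count of k ∈ {1,...,n} with gcd(k,n)=1
Coprimes to 20: {1, 3, 7, 9, 11, 13, 17, 19}
Count: 8

φ(20) = 8


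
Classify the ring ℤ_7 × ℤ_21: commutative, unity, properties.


Direct product ring; commutative with unity (1,1); but (1,0)·(0,1) = (0,0) gives zero divisors, so not an integral domain
Commutative: Yes
Integral domain: No
Has unity: Yes

ℤ_7 × ℤ_21: Commutative=Yes, Unity=Yes


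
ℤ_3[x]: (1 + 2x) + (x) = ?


Add coefficients mod 3:
x^0: 1 + 0 = 1 (mod 3)
x^1: 2 + 1 = 0 (mod 3)
Result: 1

f + g = 1


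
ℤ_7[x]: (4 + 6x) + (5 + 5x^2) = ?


Add coefficients mod 7:
x^0: 4 + 5 = 2 (mod 7)
x^1: 6 + 0 = 6 (mod 7)
x^2: 0 + 5 = 5 (mod 7)
Result: 2 + 6x + 5x^2

f + g = 2 + 6x + 5x^2


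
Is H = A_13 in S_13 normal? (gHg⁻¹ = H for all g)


H = A_13 in S_13
A_13 has index 2 in S_13, and every subgroup of index 2 is normal

Yes, normal subgroup


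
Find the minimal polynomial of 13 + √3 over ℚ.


Let α = 13 + √3. Then α - 13 = √3, so (α - 13)² = 3, giving α² - 26α + 166 = 0. Degree 2 and α ∉ ℚ, so this is the minimal polynomial.

Minimal polynomial: x² - 26x + 166


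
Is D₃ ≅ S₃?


Comparing D₃ and S₃:
Both are the unique non-abelian group of order 6

Yes, D₃ ≅ S₃


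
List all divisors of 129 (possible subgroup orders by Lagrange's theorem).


Lagrange's theorem: |H| divides |G|
|G| = 129
Divisors of 129: 1, 3, 43, 129

Possible subgroup orders: {1, 3, 43, 129}


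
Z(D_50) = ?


Z(G) = {g ∈ G | gx = xg for all x ∈ G}
For even n, Z(D_n) = {e, r^(n/2)}: the 180° rotation r^25 commutes with every reflection and rotation

Z(D_50) = {e, r^25}


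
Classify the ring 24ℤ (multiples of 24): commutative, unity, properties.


24ℤ is a commutative ring under +,× but has no multiplicative identity (1 ∉ 24ℤ); it has no zero divisors, but without unity it is not an integral domain
Commutative: Yes
Integral domain: No
Has unity: No

24ℤ (multiples of 24): Commutative=Yes, Unity=No


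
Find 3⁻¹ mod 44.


Use the extended Euclidean algorithm to write 1 = 3·s + 44·t; then s mod 44 is the inverse.
Euclidean algorithm:
  3 = 0·44 + 3
  44 = 14·3 + 2
  3 = 1·2 + 1
  2 = 2·1 + 0
gcd(3,44) = 1
Back-substitution gives: 3·(15) + 44·(-1) = 1
So 3⁻¹ ≡ 15 ≡ 15 (mod 44)
Check: 3 × 15 = 45 ≡ 1 (mod 44) ✓

3⁻¹ ≡ 15 (mod 44)


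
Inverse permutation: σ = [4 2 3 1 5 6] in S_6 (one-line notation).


To find σ⁻¹, swap domain and range:
σ(1) = 4 → σ⁻¹(4) = 1
σ(2) = 2 → σ⁻¹(2) = 2
σ(3) = 3 → σ⁻¹(3) = 3
σ(4) = 1 → σ⁻¹(1) = 4
σ(5) = 5 → σ⁻¹(5) = 5
σ(6) = 6 → σ⁻¹(6) = 6

σ⁻¹ = [4 2 3 1 5 6]


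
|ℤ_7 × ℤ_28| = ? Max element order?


|ℤ_7 × ℤ_28| = 7 × 28 = 196
Max element order = lcm(7,28) = 28
Cyclic? No (gcd=7)

|ℤ_7×ℤ_28| = 196, max element order = 28


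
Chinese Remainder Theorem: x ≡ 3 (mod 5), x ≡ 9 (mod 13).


m₁ = 5, m₂ = 13, gcd = 1, so CRT applies. M = m₁·m₂ = 65
Let M₁ = M/m₁ = 13, M₂ = M/m₂ = 5
Find y₁ ≡ M₁⁻¹ (mod m₁): 13⁻¹ ≡ 2 (mod 5)
Find y₂ ≡ M₂⁻¹ (mod m₂): 5⁻¹ ≡ 8 (mod 13)
x = a₁·M₁·y₁ + a₂·M₂·y₂ = 3·13·2 + 9·5·8 = 438
Reduce mod 65: x ≡ 48
Check: 48 mod 5 = 3 ✓, 48 mod 13 = 9 ✓

x ≡ 48 (mod 65)


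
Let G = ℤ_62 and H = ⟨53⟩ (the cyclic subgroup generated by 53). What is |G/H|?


|⟨53⟩| = n / gcd(53, 62) = 62 / 1 = 62
H is normal (ℤ_62 is abelian).
|G/H| = |G| / |H| = 62 / 62 = 1

|G/H| = 1


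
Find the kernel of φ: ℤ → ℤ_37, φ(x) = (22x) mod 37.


Kernel = preimage of identity
ker(φ) = {x ∈ ℤ : 22x ≡ 0 (mod 37)}. gcd(22,37) = 1, so 22x ≡ 0 (mod 37) ⟺ x ≡ 0 (mod 37/1 = 37). Hence ker(φ) = 37ℤ

ker(φ) = 37ℤ


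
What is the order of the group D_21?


|D_n| = 2n (n rotations and n reflections)
|D_21| = 2×21 = 42

|D_21| = 42


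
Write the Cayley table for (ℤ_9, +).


Elements: {0, 1, 2, 3, 4, 5, 6, 7, 8}
Operation: addition mod 9
Entry (a, b) = (a + b) mod 9

Cayley table:
  | 0 | 1 | 2 | 3 | 4 | 5 | 6 | 7 | 8
0 | 0 | 1 | 2 | 3 | 4 | 5 | 6 | 7 | 8
1 | 1 | 2 | 3 | 4 | 5 | 6 | 7 | 8 | 0
2 | 2 | 3 | 4 | 5 | 6 | 7 | 8 | 0 | 1
3 | 3 | 4 | 5 | 6 | 7 | 8 | 0 | 1 | 2
4 | 4 | 5 | 6 | 7 | 8 | 0 | 1 | 2 | 3
5 | 5 | 6 | 7 | 8 | 0 | 1 | 2 | 3 | 4
6 | 6 | 7 | 8 | 0 | 1 | 2 | 3 | 4 | 5
7 | 7 | 8 | 0 | 1 | 2 | 3 | 4 | 5 | 6
8 | 8 | 0 | 1 | 2 | 3 | 4 | 5 | 6 | 7


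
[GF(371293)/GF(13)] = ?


GF(371293) = GF(13^5), so the extension degree is 5

[GF(371293)/GF(13)] = 5


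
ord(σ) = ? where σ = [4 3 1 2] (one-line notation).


Cycle decomposition: (1 4 2 3)
Cycle lengths: 4
Order = lcm(4) = 4

ord(σ) = 4


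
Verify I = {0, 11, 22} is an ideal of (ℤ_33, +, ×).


Check ideal conditions for I = {0, 11, 22} in ℤ_33:
(1) I is an additive subgroup? Yes
(2) For r ∈ ℤ_33 and a ∈ I: r·a ∈ I? Yes

Yes, I is an ideal of ℤ_33


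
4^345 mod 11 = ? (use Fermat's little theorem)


Fermat's little theorem: if p is prime and gcd(a,p)=1, then a^(p-1) ≡ 1 (mod p)
p = 11 is prime, gcd(4,11) = 1
Reduce exponent: 345 mod 10 = 5
So 4^345 ≡ 4^5 (mod 11)
4^5 mod 11 = 1

4^345 ≡ 1 (mod 11)


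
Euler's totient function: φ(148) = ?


Factor n: 148 = 2^2 × 37
φ(n) = n · ∏(1 - 1/p) over distinct primes p | n
φ(148) = 148 · (1 - 1/2) · (1 - 1/37) = 72

φ(148) = 72


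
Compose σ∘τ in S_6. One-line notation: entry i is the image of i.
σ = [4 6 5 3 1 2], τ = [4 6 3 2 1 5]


σ∘τ: apply τ first, then σ
1 →τ 4 →σ 3
2 →τ 6 →σ 2
3 →τ 3 →σ 5
4 →τ 2 →σ 6
5 →τ 1 →σ 4
6 →τ 5 →σ 1

σ∘τ = [3 2 5 6 4 1]


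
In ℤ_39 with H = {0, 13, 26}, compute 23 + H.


23 + H = {23 + h (mod 39) : h ∈ H}
23+0=23, 23+13=36, 23+26=10
23 + H = {10, 23, 36} = 10 + H

23 + H = {10, 23, 36}


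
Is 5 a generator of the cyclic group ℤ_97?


g generates ℤ_n iff gcd(g, n) = 1
gcd(5, 97) = 1
Since gcd = 1, 5 is a generator.

Yes, 5 generates ℤ_97


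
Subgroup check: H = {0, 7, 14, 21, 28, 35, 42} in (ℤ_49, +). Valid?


Subgroup test for H = {0, 7, 14, 21, 28, 35, 42} in (ℤ_49, +):
(1) 0 ∈ H? Yes
(2) Closure: for all a,b ∈ H, (a+b) mod 49 ∈ H? Yes
(3) Inverses: for all a ∈ H, -a mod 49 ∈ H? Yes

Yes, H is a subgroup of ℤ_49


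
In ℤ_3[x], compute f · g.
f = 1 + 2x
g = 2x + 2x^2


Expand and collect like terms; reduce coefficients mod 3:
x^0: 1·0 = 0 ≡ 0 (mod 3)
x^1: 1·2 + 2·0 = 2 ≡ 2 (mod 3)
x^2: 1·2 + 2·2 = 6 ≡ 0 (mod 3)
x^3: 2·2 = 4 ≡ 1 (mod 3)
Result: 2x + x^3

f · g = 2x + x^3


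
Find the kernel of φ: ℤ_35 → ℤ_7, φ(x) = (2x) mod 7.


Kernel = preimage of identity
ker(φ) = {x ∈ ℤ_35 : 2x ≡ 0 (mod 7)}. Since 7 | 35, φ is well-defined. The kernel is the cyclic subgroup ⟨7⟩ of ℤ_35 (order 5), i.e. {0, 7, 14, 21, 28}

ker(φ) = {0, 7, 14, 21, 28}


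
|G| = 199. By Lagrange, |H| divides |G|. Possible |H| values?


Lagrange's theorem: |H| divides |G|
|G| = 199
Divisors of 199: 1, 199

Possible subgroup orders: {1, 199}


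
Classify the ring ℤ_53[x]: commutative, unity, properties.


ℤ_53 is a field (n prime), so ℤ_53[x] is a commutative integral domain with unity
Commutative: Yes
Integral domain: Yes
Has unity: Yes

ℤ_53[x]: Commutative=Yes, Unity=Yes


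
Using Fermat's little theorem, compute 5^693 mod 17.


Fermat's little theorem: if p is prime and gcd(a,p)=1, then a^(p-1) ≡ 1 (mod p)
p = 17 is prime, gcd(5,17) = 1
Reduce exponent: 693 mod 16 = 5
So 5^693 ≡ 5^5 (mod 17)
5^5 mod 17 = 14

5^693 ≡ 14 (mod 17)


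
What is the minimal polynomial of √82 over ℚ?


√82 satisfies x² - 82 = 0, irreducible over ℚ since 82 is squarefree

Minimal polynomial: x² - 82


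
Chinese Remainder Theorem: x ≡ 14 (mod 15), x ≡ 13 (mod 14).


m₁ = 15, m₂ = 14, gcd = 1, so CRT applies. M = m₁·m₂ = 210
Let M₁ = M/m₁ = 14, M₂ = M/m₂ = 15
Find y₁ ≡ M₁⁻¹ (mod m₁): 14⁻¹ ≡ 14 (mod 15)
Find y₂ ≡ M₂⁻¹ (mod m₂): 15⁻¹ ≡ 1 (mod 14)
x = a₁·M₁·y₁ + a₂·M₂·y₂ = 14·14·14 + 13·15·1 = 2939
Reduce mod 210: x ≡ 209
Check: 209 mod 15 = 14 ✓, 209 mod 14 = 13 ✓

x ≡ 209 (mod 210)


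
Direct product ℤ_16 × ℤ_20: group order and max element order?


|ℤ_16 × ℤ_20| = 16 × 20 = 320
Max element order = lcm(16,20) = 80
Cyclic? No (gcd=4)

|ℤ_16×ℤ_20| = 320, max element order = 80


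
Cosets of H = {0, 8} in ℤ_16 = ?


H = {0, 8}, |H| = 2
Number of cosets = |G|/|H| = 16/2 = 8
0 + H = {0, 8}
1 + H = {1, 9}
2 + H = {2, 10}
3 + H = {3, 11}
4 + H = {4, 12}
5 + H = {5, 13}
6 + H = {6, 14}
7 + H = {7, 15}

Cosets: 0+H={0,8}; 1+H={1,9}; 2+H={2,10}; 3+H={3,11}; 4+H={4,12}; 5+H={5,13}; 6+H={6,14}; 7+H={7,15}


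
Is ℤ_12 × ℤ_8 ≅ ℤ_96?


Comparing ℤ_12 × ℤ_8 and ℤ_96:
gcd(12,8) = 4 ≠ 1. Max element order in ℤ_12×ℤ_8 is lcm(12,8) = 24 < 96, so it has no element of order 96

No, ℤ_12 × ℤ_8 ≇ ℤ_96


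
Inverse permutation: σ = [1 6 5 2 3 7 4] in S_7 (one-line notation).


To find σ⁻¹, swap domain and range:
σ(1) = 1 → σ⁻¹(1) = 1
σ(2) = 6 → σ⁻¹(6) = 2
σ(3) = 5 → σ⁻¹(5) = 3
σ(4) = 2 → σ⁻¹(2) = 4
σ(5) = 3 → σ⁻¹(3) = 5
σ(6) = 7 → σ⁻¹(7) = 6
σ(7) = 4 → σ⁻¹(4) = 7

σ⁻¹ = [1 4 5 7 3 2 6]


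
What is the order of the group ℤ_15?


ℤ_n has n elements.

|ℤ_15| = 15


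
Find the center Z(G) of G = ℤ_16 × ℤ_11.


Z(G) = {g ∈ G | gx = xg for all x ∈ G}
Direct product of abelian groups is abelian, so Z(G) = G

Z(ℤ_16 × ℤ_11) = ℤ_16 × ℤ_11


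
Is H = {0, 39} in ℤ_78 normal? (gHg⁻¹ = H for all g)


H = {0, 39} in ℤ_78
ℤ_78 is abelian; every subgroup of an abelian group is normal

Yes, normal subgroup


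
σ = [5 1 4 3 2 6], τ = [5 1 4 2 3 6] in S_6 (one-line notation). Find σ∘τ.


σ∘τ: apply τ first, then σ
1 →τ 5 →σ 2
2 →τ 1 →σ 5
3 →τ 4 →σ 3
4 →τ 2 →σ 1
5 →τ 3 →σ 4
6 →τ 6 →σ 6

σ∘τ = [2 5 3 1 4 6]


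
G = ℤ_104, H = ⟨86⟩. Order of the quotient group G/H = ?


|⟨86⟩| = n / gcd(86, 104) = 104 / 2 = 52
H is normal (ℤ_104 is abelian).
|G/H| = |G| / |H| = 104 / 52 = 2

|G/H| = 2


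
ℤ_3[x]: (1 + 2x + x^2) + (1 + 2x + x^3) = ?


Add coefficients mod 3:
x^0: 1 + 1 = 2 (mod 3)
x^1: 2 + 2 = 1 (mod 3)
x^2: 1 + 0 = 1 (mod 3)
x^3: 0 + 1 = 1 (mod 3)
Result: 2 + x + x^2 + x^3

f + g = 2 + x + x^2 + x^3


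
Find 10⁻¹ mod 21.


Use the extended Euclidean algorithm to write 1 = 10·s + 21·t; then s mod 21 is the inverse.
Euclidean algorithm:
  10 = 0·21 + 10
  21 = 2·10 + 1
  10 = 10·1 + 0
gcd(10,21) = 1
Back-substitution gives: 10·(-2) + 21·(1) = 1
So 10⁻¹ ≡ -2 ≡ 19 (mod 21)
Check: 10 × 19 = 190 ≡ 1 (mod 21) ✓

10⁻¹ ≡ 19 (mod 21)


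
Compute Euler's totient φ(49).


Factor n: 49 = 7^2
φ(n) = n · ∏(1 - 1/p) over distinct primes p | n
φ(49) = 49 · (1 - 1/7) = 42

φ(49) = 42


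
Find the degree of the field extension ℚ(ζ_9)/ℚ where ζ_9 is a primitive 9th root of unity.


[ℚ(ζ_n):ℚ] = deg Φ_n(x) = φ(n). Here φ(9) = 6

[ℚ(ζ_9)/ℚ where ζ_9 is a primitive 9th root of unity] = 6


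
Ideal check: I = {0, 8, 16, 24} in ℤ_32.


Check ideal conditions for I = {0, 8, 16, 24} in ℤ_32:
(1) I is an additive subgroup? Yes
(2) For r ∈ ℤ_32 and a ∈ I: r·a ∈ I? Yes

Yes, I is an ideal of ℤ_32


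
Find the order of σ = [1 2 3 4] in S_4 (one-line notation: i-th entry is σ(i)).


Cycle decomposition: identity (all elements fixed)
Order = 1 (identity has order 1)

ord(σ) = 1


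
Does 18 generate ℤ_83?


g generates ℤ_n iff gcd(g, n) = 1
gcd(18, 83) = 1
Since gcd = 1, 18 is a generator.

Yes, 18 generates ℤ_83


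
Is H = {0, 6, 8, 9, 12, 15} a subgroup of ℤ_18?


Subgroup test for H = {0, 6, 8, 9, 12, 15} in (ℤ_18, +):
(1) 0 ∈ H? Yes
(2) Closure: for all a,b ∈ H, (a+b) mod 18 ∈ H? No  [counterexample: 6 + 8 = 14 ∉ H]
(3) Inverses: for all a ∈ H, -a mod 18 ∈ H? No

No, H is not a subgroup of ℤ_18


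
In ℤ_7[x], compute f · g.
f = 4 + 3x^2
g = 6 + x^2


Expand and collect like terms; reduce coefficients mod 7:
x^0: 4·6 = 24 ≡ 3 (mod 7)
x^1: 4·0 + 0·6 = 0 ≡ 0 (mod 7)
x^2: 4·1 + 0·0 + 3·6 = 22 ≡ 1 (mod 7)
x^3: 0·1 + 3·0 = 0 ≡ 0 (mod 7)
x^4: 3·1 = 3 ≡ 3 (mod 7)
Result: 3 + x^2 + 3x^4

f · g = 3 + x^2 + 3x^4


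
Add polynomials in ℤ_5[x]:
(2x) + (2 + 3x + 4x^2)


Add coefficients mod 5:
x^0: 0 + 2 = 2 (mod 5)
x^1: 2 + 3 = 0 (mod 5)
x^2: 0 + 4 = 4 (mod 5)
Result: 2 + 4x^2

f + g = 2 + 4x^2


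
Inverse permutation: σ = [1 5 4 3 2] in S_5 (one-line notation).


To find σ⁻¹, swap domain and range:
σ(1) = 1 → σ⁻¹(1) = 1
σ(2) = 5 → σ⁻¹(5) = 2
σ(3) = 4 → σ⁻¹(4) = 3
σ(4) = 3 → σ⁻¹(3) = 4
σ(5) = 2 → σ⁻¹(2) = 5

σ⁻¹ = [1 5 4 3 2]


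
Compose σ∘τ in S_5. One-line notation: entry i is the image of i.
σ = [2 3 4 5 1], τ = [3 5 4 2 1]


σ∘τ: apply τ first, then σ
1 →τ 3 →σ 4
2 →τ 5 →σ 1
3 →τ 4 →σ 5
4 →τ 2 →σ 3
5 →τ 1 →σ 2

σ∘τ = [4 1 5 3 2]


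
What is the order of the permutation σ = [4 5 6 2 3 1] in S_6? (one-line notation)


Cycle decomposition: (1 4 2 5 3 6)
Cycle lengths: 6
Order = lcm(6) = 6

ord(σ) = 6


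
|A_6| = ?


|A_n| = n!/2 (even permutations)
|A_6| = 6!/2 = 720/2 = 360

|A_6| = 360


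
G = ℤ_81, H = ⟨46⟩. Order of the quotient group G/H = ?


|⟨46⟩| = n / gcd(46, 81) = 81 / 1 = 81
H is normal (ℤ_81 is abelian).
|G/H| = |G| / |H| = 81 / 81 = 1

|G/H| = 1


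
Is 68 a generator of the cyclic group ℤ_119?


g generates ℤ_n iff gcd(g, n) = 1
gcd(68, 119) = 17
Since gcd = 17 ≠ 1, ⟨68⟩ has order 7 < 119, so 68 is not a generator.

No, 68 does not generate ℤ_119


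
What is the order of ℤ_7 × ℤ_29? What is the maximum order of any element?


|ℤ_7 × ℤ_29| = 7 × 29 = 203
Max element order = lcm(7,29) = 203
Cyclic? Yes (gcd=1)

|ℤ_7×ℤ_29| = 203, max element order = 203


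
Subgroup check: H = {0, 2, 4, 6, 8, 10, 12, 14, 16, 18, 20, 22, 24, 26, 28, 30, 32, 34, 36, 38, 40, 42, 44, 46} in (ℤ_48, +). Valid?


Subgroup test for H = {0, 2, 4, 6, 8, 10, 12, 14, 16, 18, 20, 22, 24, 26, 28, 30, 32, 34, 36, 38, 40, 42, 44, 46} in (ℤ_48, +):
(1) 0 ∈ H? Yes
(2) Closure: for all a,b ∈ H, (a+b) mod 48 ∈ H? Yes
(3) Inverses: for all a ∈ H, -a mod 48 ∈ H? Yes

Yes, H is a subgroup of ℤ_48


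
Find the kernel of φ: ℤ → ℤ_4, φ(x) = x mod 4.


Kernel = preimage of identity
ker(φ) = {x ∈ ℤ : x ≡ 0 (mod 4)} = 4ℤ = {0, ±4, ±8, ...}

ker(φ) = 4ℤ


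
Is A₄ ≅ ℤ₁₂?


Comparing A₄ and ℤ₁₂:
A₄ is non-abelian, ℤ₁₂ is abelian

No, A₄ ≇ ℤ₁₂


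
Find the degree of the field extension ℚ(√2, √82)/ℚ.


[ℚ(√2,√82):ℚ] = [ℚ(√2,√82):ℚ(√2)]·[ℚ(√2):ℚ] = 2·2 = 4

[ℚ(√2, √82)/ℚ] = 4


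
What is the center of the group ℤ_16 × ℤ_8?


Z(G) = {g ∈ G | gx = xg for all x ∈ G}
Direct product of abelian groups is abelian, so Z(G) = G

Z(ℤ_16 × ℤ_8) = ℤ_16 × ℤ_8


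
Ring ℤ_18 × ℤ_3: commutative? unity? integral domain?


Direct product ring; commutative with unity (1,1); but (1,0)·(0,1) = (0,0) gives zero divisors, so not an integral domain
Commutative: Yes
Integral domain: No
Has unity: Yes

ℤ_18 × ℤ_3: Commutative=Yes, Unity=Yes


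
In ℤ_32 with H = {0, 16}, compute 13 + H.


13 + H = {13 + h (mod 32) : h ∈ H}
13+0=13, 13+16=29

13 + H = {13, 29}


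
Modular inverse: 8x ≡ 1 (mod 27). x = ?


Use the extended Euclidean algorithm to write 1 = 8·s + 27·t; then s mod 27 is the inverse.
Euclidean algorithm:
  8 = 0·27 + 8
  27 = 3·8 + 3
  8 = 2·3 + 2
  3 = 1·2 + 1
  2 = 2·1 + 0
gcd(8,27) = 1
Back-substitution gives: 8·(-10) + 27·(3) = 1
So 8⁻¹ ≡ -10 ≡ 17 (mod 27)
Check: 8 × 17 = 136 ≡ 1 (mod 27) ✓

8⁻¹ ≡ 17 (mod 27)


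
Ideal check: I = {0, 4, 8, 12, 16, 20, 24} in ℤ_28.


Check ideal conditions for I = {0, 4, 8, 12, 16, 20, 24} in ℤ_28:
(1) I is an additive subgroup? Yes
(2) For r ∈ ℤ_28 and a ∈ I: r·a ∈ I? Yes

Yes, I is an ideal of ℤ_28


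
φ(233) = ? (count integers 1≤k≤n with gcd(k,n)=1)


Factor n: 233 = 233
φ(n) = n · ∏(1 - 1/p) over distinct primes p | n
φ(233) = 233 · (1 - 1/233) = 232

φ(233) = 232


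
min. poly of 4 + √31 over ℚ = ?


Let α = 4 + √31. Then α - 4 = √31, so (α - 4)² = 31, giving α² - 8α - 15 = 0. Degree 2 and α ∉ ℚ, so this is the minimal polynomial.

Minimal polynomial: x² - 8x - 15


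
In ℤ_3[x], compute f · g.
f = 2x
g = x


Expand and collect like terms; reduce coefficients mod 3:
x^0: 0·0 = 0 ≡ 0 (mod 3)
x^1: 0·1 + 2·0 = 0 ≡ 0 (mod 3)
x^2: 2·1 = 2 ≡ 2 (mod 3)
Result: 2x^2

f · g = 2x^2


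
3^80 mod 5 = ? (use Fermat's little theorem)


Fermat's little theorem: if p is prime and gcd(a,p)=1, then a^(p-1) ≡ 1 (mod p)
p = 5 is prime, gcd(3,5) = 1
Reduce exponent: 80 mod 4 = 0
So 3^80 ≡ 3^0 (mod 5)
3^0 = 1

3^80 ≡ 1 (mod 5)


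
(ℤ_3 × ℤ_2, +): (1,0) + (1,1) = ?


Operation: componentwise addition mod (3, 2)
(1,0) + (1,1) = ((a₁+b₁) mod 3, (a₂+b₂) mod 2) with a = (1,0), b = (1,1)

(1,0) + (1,1) = (2,1)


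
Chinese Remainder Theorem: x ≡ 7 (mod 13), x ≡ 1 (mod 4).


m₁ = 13, m₂ = 4, gcd = 1, so CRT applies. M = m₁·m₂ = 52
Let M₁ = M/m₁ = 4, M₂ = M/m₂ = 13
Find y₁ ≡ M₁⁻¹ (mod m₁): 4⁻¹ ≡ 10 (mod 13)
Find y₂ ≡ M₂⁻¹ (mod m₂): 13⁻¹ ≡ 1 (mod 4)
x = a₁·M₁·y₁ + a₂·M₂·y₂ = 7·4·10 + 1·13·1 = 293
Reduce mod 52: x ≡ 33
Check: 33 mod 13 = 7 ✓, 33 mod 4 = 1 ✓

x ≡ 33 (mod 52)


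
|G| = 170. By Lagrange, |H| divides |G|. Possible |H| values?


Lagrange's theorem: |H| divides |G|
|G| = 170
Divisors of 170: 1, 2, 5, 10, 17, 34, 85, 170

Possible subgroup orders: {1, 2, 5, 10, 17, 34, 85, 170}


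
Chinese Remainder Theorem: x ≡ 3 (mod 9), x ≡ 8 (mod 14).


m₁ = 9, m₂ = 14, gcd = 1, so CRT applies. M = m₁·m₂ = 126
Let M₁ = M/m₁ = 14, M₂ = M/m₂ = 9
Find y₁ ≡ M₁⁻¹ (mod m₁): 14⁻¹ ≡ 2 (mod 9)
Find y₂ ≡ M₂⁻¹ (mod m₂): 9⁻¹ ≡ 11 (mod 14)
x = a₁·M₁·y₁ + a₂·M₂·y₂ = 3·14·2 + 8·9·11 = 876
Reduce mod 126: x ≡ 120
Check: 120 mod 9 = 3 ✓, 120 mod 14 = 8 ✓

x ≡ 120 (mod 126)


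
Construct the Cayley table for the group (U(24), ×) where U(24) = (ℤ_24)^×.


Elements: {1, 5, 7, 11, 13, 17, 19, 23}
Operation: multiplication mod 24
Entry (a, b) = (a × b) mod 24

Cayley table:
   |  1 |  5 |  7 | 11 | 13 | 17 | 19 | 23
 1 |  1 |  5 |  7 | 11 | 13 | 17 | 19 | 23
 5 |  5 |  1 | 11 |  7 | 17 | 13 | 23 | 19
 7 |  7 | 11 |  1 |  5 | 19 | 23 | 13 | 17
11 | 11 |  7 |  5 |  1 | 23 | 19 | 17 | 13
13 | 13 | 17 | 19 | 23 |  1 |  5 |  7 | 11
17 | 17 | 13 | 23 | 19 |  5 |  1 | 11 |  7
19 | 19 | 23 | 13 | 17 |  7 | 11 |  1 |  5
23 | 23 | 19 | 17 | 13 | 11 |  7 |  5 |  1


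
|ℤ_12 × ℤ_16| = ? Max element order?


|ℤ_12 × ℤ_16| = 12 × 16 = 192
Max element order = lcm(12,16) = 48
Cyclic? No (gcd=4)

|ℤ_12×ℤ_16| = 192, max element order = 48


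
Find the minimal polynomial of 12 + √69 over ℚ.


Let α = 12 + √69. Then α - 12 = √69, so (α - 12)² = 69, giving α² - 24α + 75 = 0. Degree 2 and α ∉ ℚ, so this is the minimal polynomial.

Minimal polynomial: x² - 24x + 75


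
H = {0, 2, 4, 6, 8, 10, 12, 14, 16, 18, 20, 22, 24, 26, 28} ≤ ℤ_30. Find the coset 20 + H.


20 + H = {20 + h (mod 30) : h ∈ H}
20+0=20, 20+2=22, 20+4=24, 20+6=26, 20+8=28, 20+10=0, 20+12=2, 20+14=4, 20+16=6, 20+18=8, 20+20=10, 20+22=12, 20+24=14, 20+26=16, 20+28=18
20 + H = {0, 2, 4, 6, 8, 10, 12, 14, 16, 18, 20, 22, 24, 26, 28} = 0 + H

20 + H = {0, 2, 4, 6, 8, 10, 12, 14, 16, 18, 20, 22, 24, 26, 28}


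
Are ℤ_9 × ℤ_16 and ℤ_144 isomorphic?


Comparing ℤ_9 × ℤ_16 and ℤ_144:
gcd(9,16) = 1, so ℤ_9 × ℤ_16 ≅ ℤ_144 (CRT)

Yes, ℤ_9 × ℤ_16 ≅ ℤ_144


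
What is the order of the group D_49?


|D_n| = 2n (n rotations and n reflections)
|D_49| = 2×49 = 98

|D_49| = 98


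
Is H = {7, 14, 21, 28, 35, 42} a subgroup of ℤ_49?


Subgroup test for H = {7, 14, 21, 28, 35, 42} in (ℤ_49, +):
(1) 0 ∈ H? No
(2) Closure: for all a,b ∈ H, (a+b) mod 49 ∈ H? No  [counterexample: 7 + 42 = 0 ∉ H]
(3) Inverses: for all a ∈ H, -a mod 49 ∈ H? Yes

No, H is not a subgroup of ℤ_49


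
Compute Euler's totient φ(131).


Factor n: 131 = 131
φ(n) = n · ∏(1 - 1/p) over distinct primes p | n
φ(131) = 131 · (1 - 1/131) = 130

φ(131) = 130


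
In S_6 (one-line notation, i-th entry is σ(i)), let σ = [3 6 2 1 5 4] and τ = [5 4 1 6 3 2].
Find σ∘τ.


σ∘τ: apply τ first, then σ
1 →τ 5 →σ 5
2 →τ 4 →σ 1
3 →τ 1 →σ 3
4 →τ 6 →σ 4
5 →τ 3 →σ 2
6 →τ 2 →σ 6

σ∘τ = [5 1 3 4 2 6]


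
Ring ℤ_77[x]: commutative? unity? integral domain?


ℤ_77 has zero divisors (7·11 ≡ 0), and these lift to constant zero divisors in ℤ_77[x]; so not an integral domain
Commutative: Yes
Integral domain: No
Has unity: Yes

ℤ_77[x]: Commutative=Yes, Unity=Yes


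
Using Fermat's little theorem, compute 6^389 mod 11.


Fermat's little theorem: if p is prime and gcd(a,p)=1, then a^(p-1) ≡ 1 (mod p)
p = 11 is prime, gcd(6,11) = 1
Reduce exponent: 389 mod 10 = 9
So 6^389 ≡ 6^9 (mod 11)
6^9 mod 11 = 2

6^389 ≡ 2 (mod 11)


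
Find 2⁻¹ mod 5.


Use the extended Euclidean algorithm to write 1 = 2·s + 5·t; then s mod 5 is the inverse.
Euclidean algorithm:
  2 = 0·5 + 2
  5 = 2·2 + 1
  2 = 2·1 + 0
gcd(2,5) = 1
Back-substitution gives: 2·(-2) + 5·(1) = 1
So 2⁻¹ ≡ -2 ≡ 3 (mod 5)
Check: 2 × 3 = 6 ≡ 1 (mod 5) ✓

2⁻¹ ≡ 3 (mod 5)


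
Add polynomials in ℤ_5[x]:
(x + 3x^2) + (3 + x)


Add coefficients mod 5:
x^0: 0 + 3 = 3 (mod 5)
x^1: 1 + 1 = 2 (mod 5)
x^2: 3 + 0 = 3 (mod 5)
Result: 3 + 2x + 3x^2

f + g = 3 + 2x + 3x^2


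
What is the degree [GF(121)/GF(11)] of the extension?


GF(121) = GF(11^2), so the extension degree is 2

[GF(121)/GF(11)] = 2


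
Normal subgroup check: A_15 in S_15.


H = A_15 in S_15
A_15 has index 2 in S_15, and every subgroup of index 2 is normal

Yes, normal subgroup


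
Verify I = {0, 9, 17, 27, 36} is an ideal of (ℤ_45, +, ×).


Check ideal conditions for I = {0, 9, 17, 27, 36} in ℤ_45:
(1) I is an additive subgroup? No
(2) For r ∈ ℤ_45 and a ∈ I: r·a ∈ I? No  [counterexample: r=2, a=9, r·a mod 45 = 18 ∉ I]

No, I is not an ideal of ℤ_45


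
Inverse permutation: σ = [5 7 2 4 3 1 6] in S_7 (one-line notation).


To find σ⁻¹, swap domain and range:
σ(1) = 5 → σ⁻¹(5) = 1
σ(2) = 7 → σ⁻¹(7) = 2
σ(3) = 2 → σ⁻¹(2) = 3
σ(4) = 4 → σ⁻¹(4) = 4
σ(5) = 3 → σ⁻¹(3) = 5
σ(6) = 1 → σ⁻¹(1) = 6
σ(7) = 6 → σ⁻¹(6) = 7

σ⁻¹ = [6 3 5 4 1 7 2]


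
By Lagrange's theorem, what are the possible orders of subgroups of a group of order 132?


Lagrange's theorem: |H| divides |G|
|G| = 132
Divisors of 132: 1, 2, 3, 4, 6, 11, 12, 22, 33, 44, 66, 132

Possible subgroup orders: {1, 2, 3, 4, 6, 11, 12, 22, 33, 44, 66, 132}


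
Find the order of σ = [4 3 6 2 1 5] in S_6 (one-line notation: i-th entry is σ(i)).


Cycle decomposition: (1 4 2 3 6 5)
Cycle lengths: 6
Order = lcm(6) = 6

ord(σ) = 6


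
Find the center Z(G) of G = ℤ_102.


Z(G) = {g ∈ G | gx = xg for all x ∈ G}
ℤ_102 is abelian, so Z(G) = G

Z(ℤ_102) = ℤ_102


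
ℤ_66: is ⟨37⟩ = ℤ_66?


g generates ℤ_n iff gcd(g, n) = 1
gcd(37, 66) = 1
Since gcd = 1, 37 is a generator.

Yes, 37 generates ℤ_66


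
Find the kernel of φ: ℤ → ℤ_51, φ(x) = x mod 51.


Kernel = preimage of identity
ker(φ) = {x ∈ ℤ : x ≡ 0 (mod 51)} = 51ℤ = {0, ±51, ±102, ...}

ker(φ) = 51ℤ


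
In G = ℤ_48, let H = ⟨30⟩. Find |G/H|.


|⟨30⟩| = n / gcd(30, 48) = 48 / 6 = 8
H is normal (ℤ_48 is abelian).
|G/H| = |G| / |H| = 48 / 8 = 6

|G/H| = 6


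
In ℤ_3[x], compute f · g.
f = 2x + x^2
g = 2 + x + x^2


Expand and collect like terms; reduce coefficients mod 3:
x^0: 0·2 = 0 ≡ 0 (mod 3)
x^1: 0·1 + 2·2 = 4 ≡ 1 (mod 3)
x^2: 0·1 + 2·1 + 1·2 = 4 ≡ 1 (mod 3)
x^3: 2·1 + 1·1 = 3 ≡ 0 (mod 3)
x^4: 1·1 = 1 ≡ 1 (mod 3)
Result: x + x^2 + x^4

f · g = x + x^2 + x^4


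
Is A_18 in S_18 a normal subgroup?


H = A_18 in S_18
A_18 has index 2 in S_18, and every subgroup of index 2 is normal

Yes, normal subgroup


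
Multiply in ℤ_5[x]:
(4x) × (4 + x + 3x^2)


Expand and collect like terms; reduce coefficients mod 5:
x^0: 0·4 = 0 ≡ 0 (mod 5)
x^1: 0·1 + 4·4 = 16 ≡ 1 (mod 5)
x^2: 0·3 + 4·1 = 4 ≡ 4 (mod 5)
x^3: 4·3 = 12 ≡ 2 (mod 5)
Result: x + 4x^2 + 2x^3

f · g = x + 4x^2 + 2x^3


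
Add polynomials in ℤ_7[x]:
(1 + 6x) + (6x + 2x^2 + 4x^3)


Add coefficients mod 7:
x^0: 1 + 0 = 1 (mod 7)
x^1: 6 + 6 = 5 (mod 7)
x^2: 0 + 2 = 2 (mod 7)
x^3: 0 + 4 = 4 (mod 7)
Result: 1 + 5x + 2x^2 + 4x^3

f + g = 1 + 5x + 2x^2 + 4x^3


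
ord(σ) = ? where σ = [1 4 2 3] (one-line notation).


Cycle decomposition: (2 4 3)
Cycle lengths: 3
Order = lcm(3) = 3

ord(σ) = 3


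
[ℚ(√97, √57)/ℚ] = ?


[ℚ(√97,√57):ℚ] = [ℚ(√97,√57):ℚ(√97)]·[ℚ(√97):ℚ] = 2·2 = 4

[ℚ(√97, √57)/ℚ] = 4


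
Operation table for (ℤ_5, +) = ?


Elements: {0, 1, 2, 3, 4}
Operation: addition mod 5
Entry (a, b) = (a + b) mod 5

Cayley table:
  | 0 | 1 | 2 | 3 | 4
0 | 0 | 1 | 2 | 3 | 4
1 | 1 | 2 | 3 | 4 | 0
2 | 2 | 3 | 4 | 0 | 1
3 | 3 | 4 | 0 | 1 | 2
4 | 4 | 0 | 1 | 2 | 3


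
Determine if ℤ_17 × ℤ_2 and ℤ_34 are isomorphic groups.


Comparing ℤ_17 × ℤ_2 and ℤ_34:
gcd(17,2) = 1, so ℤ_17 × ℤ_2 ≅ ℤ_34 (CRT)

Yes, ℤ_17 × ℤ_2 ≅ ℤ_34


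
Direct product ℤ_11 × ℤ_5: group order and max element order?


|ℤ_11 × ℤ_5| = 11 × 5 = 55
Max element order = lcm(11,5) = 55
Cyclic? Yes (gcd=1)

|ℤ_11×ℤ_5| = 55, max element order = 55


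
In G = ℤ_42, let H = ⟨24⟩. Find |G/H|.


|⟨24⟩| = n / gcd(24, 42) = 42 / 6 = 7
H is normal (ℤ_42 is abelian).
|G/H| = |G| / |H| = 42 / 7 = 6

|G/H| = 6


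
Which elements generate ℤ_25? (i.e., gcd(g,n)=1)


g generates ℤ_n iff gcd(g,n) = 1
Prime factors of 25: 5
Generators are g ∈ {1,...,24} not divisible by any of these primes.
Generators: {1, 2, 3, 4, 6, 7, 8, 9, 11, 12, 13, 14, 16, 17, 18, 19, 21, 22, 23, 24}
Number of generators = φ(25) = 20

Generators of ℤ_25 = {1, 2, 3, 4, 6, 7, 8, 9, 11, 12, 13, 14, 16, 17, 18, 19, 21, 22, 23, 24}


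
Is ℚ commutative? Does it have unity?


ℚ is a field: commutative, has unity, every nonzero element is a unit (hence an integral domain)
Commutative: Yes
Integral domain: Yes
Has unity: Yes

ℚ: Commutative=Yes, Unity=Yes


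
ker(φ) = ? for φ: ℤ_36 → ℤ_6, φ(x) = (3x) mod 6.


Kernel = preimage of identity
ker(φ) = {x ∈ ℤ_36 : 3x ≡ 0 (mod 6)}. Since 6 | 36, φ is well-defined. The kernel is the cyclic subgroup ⟨2⟩ of ℤ_36 (order 18), i.e. {0, 2, 4, 6, 8, 10, 12, 14, 16, 18, 20, 22, 24, 26, 28, 30, 32, 34}

ker(φ) = {0, 2, 4, 6, 8, 10, 12, 14, 16, 18, 20, 22, 24, 26, 28, 30, 32, 34}


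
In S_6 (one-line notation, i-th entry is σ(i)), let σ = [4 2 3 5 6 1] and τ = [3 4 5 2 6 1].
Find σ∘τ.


σ∘τ: apply τ first, then σ
1 →τ 3 →σ 3
2 →τ 4 →σ 5
3 →τ 5 →σ 6
4 →τ 2 →σ 2
5 →τ 6 →σ 1
6 →τ 1 →σ 4

σ∘τ = [3 5 6 2 1 4]


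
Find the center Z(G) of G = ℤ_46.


Z(G) = {g ∈ G | gx = xg for all x ∈ G}
ℤ_46 is abelian, so Z(G) = G

Z(ℤ_46) = ℤ_46


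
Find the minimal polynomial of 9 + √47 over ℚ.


Let α = 9 + √47. Then α - 9 = √47, so (α - 9)² = 47, giving α² - 18α + 34 = 0. Degree 2 and α ∉ ℚ, so this is the minimal polynomial.

Minimal polynomial: x² - 18x + 34


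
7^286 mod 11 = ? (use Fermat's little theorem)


Fermat's little theorem: if p is prime and gcd(a,p)=1, then a^(p-1) ≡ 1 (mod p)
p = 11 is prime, gcd(7,11) = 1
Reduce exponent: 286 mod 10 = 6
So 7^286 ≡ 7^6 (mod 11)
7^6 mod 11 = 4

7^286 ≡ 4 (mod 11)


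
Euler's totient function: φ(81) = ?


Factor n: 81 = 3^4
φ(n) = n · ∏(1 - 1/p) over distinct primes p | n
φ(81) = 81 · (1 - 1/3) = 54

φ(81) = 54


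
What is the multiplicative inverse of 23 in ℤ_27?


Use the extended Euclidean algorithm to write 1 = 23·s + 27·t; then s mod 27 is the inverse.
Euclidean algorithm:
  23 = 0·27 + 23
  27 = 1·23 + 4
  23 = 5·4 + 3
  4 = 1·3 + 1
  3 = 3·1 + 0
gcd(23,27) = 1
Back-substitution gives: 23·(-7) + 27·(6) = 1
So 23⁻¹ ≡ -7 ≡ 20 (mod 27)
Check: 23 × 20 = 460 ≡ 1 (mod 27) ✓

23⁻¹ ≡ 20 (mod 27)


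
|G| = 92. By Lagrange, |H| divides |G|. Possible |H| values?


Lagrange's theorem: |H| divides |G|
|G| = 92
Divisors of 92: 1, 2, 4, 23, 46, 92

Possible subgroup orders: {1, 2, 4, 23, 46, 92}


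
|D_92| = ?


|D_n| = 2n (n rotations and n reflections)
|D_92| = 2×92 = 184

|D_92| = 184


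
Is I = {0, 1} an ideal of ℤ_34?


Check ideal conditions for I = {0, 1} in ℤ_34:
(1) I is an additive subgroup? No
(2) For r ∈ ℤ_34 and a ∈ I: r·a ∈ I? No  [counterexample: r=2, a=1, r·a mod 34 = 2 ∉ I]

No, I is not an ideal of ℤ_34


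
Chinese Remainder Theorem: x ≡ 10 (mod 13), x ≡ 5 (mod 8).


m₁ = 13, m₂ = 8, gcd = 1, so CRT applies. M = m₁·m₂ = 104
Let M₁ = M/m₁ = 8, M₂ = M/m₂ = 13
Find y₁ ≡ M₁⁻¹ (mod m₁): 8⁻¹ ≡ 5 (mod 13)
Find y₂ ≡ M₂⁻¹ (mod m₂): 13⁻¹ ≡ 5 (mod 8)
x = a₁·M₁·y₁ + a₂·M₂·y₂ = 10·8·5 + 5·13·5 = 725
Reduce mod 104: x ≡ 101
Check: 101 mod 13 = 10 ✓, 101 mod 8 = 5 ✓

x ≡ 101 (mod 104)


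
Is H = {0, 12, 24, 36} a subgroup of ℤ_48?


Subgroup test for H = {0, 12, 24, 36} in (ℤ_48, +):
(1) 0 ∈ H? Yes
(2) Closure: for all a,b ∈ H, (a+b) mod 48 ∈ H? Yes
(3) Inverses: for all a ∈ H, -a mod 48 ∈ H? Yes

Yes, H is a subgroup of ℤ_48


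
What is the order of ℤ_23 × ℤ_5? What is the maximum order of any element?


|ℤ_23 × ℤ_5| = 23 × 5 = 115
Max element order = lcm(23,5) = 115
Cyclic? Yes (gcd=1)

|ℤ_23×ℤ_5| = 115, max element order = 115


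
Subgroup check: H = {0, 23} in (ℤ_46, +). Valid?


Subgroup test for H = {0, 23} in (ℤ_46, +):
(1) 0 ∈ H? Yes
(2) Closure: for all a,b ∈ H, (a+b) mod 46 ∈ H? Yes
(3) Inverses: for all a ∈ H, -a mod 46 ∈ H? Yes

Yes, H is a subgroup of ℤ_46
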